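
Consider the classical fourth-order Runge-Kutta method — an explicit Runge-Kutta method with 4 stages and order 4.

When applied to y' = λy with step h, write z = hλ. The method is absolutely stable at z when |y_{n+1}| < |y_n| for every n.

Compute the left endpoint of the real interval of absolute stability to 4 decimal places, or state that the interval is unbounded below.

Test eqn y'=λy, z=hλ:
  order 4, 4-stage ⇒ R(z)=1+z+z^2/2+z^3/6+z^4/24
  (e.g. R(-0.54)=0.58310, |R|=0.58310)

Boundary: |R(x)|=1, x<0.
x=-0.54: |R|=0.5831
|R(-1.47)|=0.2756 |R(-1.41)|=0.2815 |R(-0.68)|=0.5077
Bisect:
  x_lo=-3.5712 |R|=2.9918  x_hi=-0.2285 |R|=0.7958
  mid=-1.89983 |R|=0.30480 →hi
  mid=-2.73551 |R|=0.92750 →hi
  mid=-3.15335 |R|=1.71232 →lo
  mid=-2.94443 |R|=1.26766 →lo
  mid=-2.83997 |R|=1.08561 →lo
  mid=-2.78774 |R|=1.00369 →lo
  mid=-2.76162 |R|=0.96490 →hi
  mid=-2.77468 |R|=0.98412 →hi
  mid=-2.78121 |R|=0.99386 →hi
  mid=-2.78447 |R|=0.99877 →hi
  ...
  [-2.78549,-2.78529] ⇒ x*=-2.7853
So |R|<1 on (-2.7853, 0).

z* = -2.7853.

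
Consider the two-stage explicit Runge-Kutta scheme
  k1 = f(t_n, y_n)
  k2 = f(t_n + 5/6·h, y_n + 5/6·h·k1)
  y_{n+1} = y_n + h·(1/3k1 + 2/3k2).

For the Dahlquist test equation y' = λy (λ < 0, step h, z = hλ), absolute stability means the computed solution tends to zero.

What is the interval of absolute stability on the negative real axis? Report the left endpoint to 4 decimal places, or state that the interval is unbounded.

On y'=λy, z=hλ:
  k1=λy_n ⇒ h·k1=z·y_n;  k2=λ(1+5/6z)y_n ⇒ h·k2=z(1+5/6z)y_n
  y_{n+1}/y_n = 1 + 1/3z + 2/3z(1+5/6z) = 1 + z + 5/9z²
  ⇒ R(z) = 1 + z + 5/9z².

Solve |R(x)|<1 on ℝ⁻.
x=-1.11: |R|=0.5745
R=1: x+5/9x²=0 ⇒ x=−9/5=-1.8000; min R=1−1/(4·5/9)=0.5500>−1
Confirm numerically:
  x=-1.607: |R|=0.82769 <1
  x=-1.462: |R|=0.72547 <1
  x=-0.745: |R|=0.56335 <1
  x=-2.385: |R|=1.77512 >1
  x=-2.339: |R|=1.70040 >1
Interval (-1.8000, 0).

(-1.8000, 0).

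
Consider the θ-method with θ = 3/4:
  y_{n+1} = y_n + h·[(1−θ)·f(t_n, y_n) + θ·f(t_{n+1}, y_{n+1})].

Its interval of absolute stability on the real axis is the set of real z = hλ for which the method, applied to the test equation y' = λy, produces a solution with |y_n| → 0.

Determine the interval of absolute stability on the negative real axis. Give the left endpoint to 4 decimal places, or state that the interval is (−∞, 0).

interval (−∞, 0).

With y'=λy (z=hλ):
  y_{n+1} = y_n + z·[1/4·y_n + 3/4·y_{n+1}] ⇒ (1 − 3/4z)y_{n+1} = (1 + 1/4z)y_n
  so R(z) = (1 + 1/4z)/(1 − 3/4z).

Boundary: |R(x)|=1, x<0.
x=-0.89: |R|=0.4663
x=-2: |R|=0.2000
x=-10: |R|=0.1765
x=-100: |R|=0.3158
θ=3/4≥1/2 ⇒ |1+1/4x|<|1−3/4x| ∀x<0 ⇒ stable on all of ℝ⁻.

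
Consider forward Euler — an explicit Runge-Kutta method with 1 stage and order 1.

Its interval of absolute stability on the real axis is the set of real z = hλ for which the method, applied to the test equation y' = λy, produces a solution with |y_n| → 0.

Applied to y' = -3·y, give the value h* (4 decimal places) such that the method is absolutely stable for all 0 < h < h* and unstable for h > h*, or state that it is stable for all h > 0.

(-2.0000,0); λ=-3 ⇒ h* = 0.6667.

With y'=λy (z=hλ):
  order 1, 1-stage ⇒ R(z)=1+z
  (e.g. R(-1.33)=-0.33000, |R|=0.33000)

Solve |R(x)|<1 on ℝ⁻.
x=-1.33: |R|=0.3300
|R(-2.04)|=1.0400 |R(-0.8)|=0.2000 |R(-0.59)|=0.4100
Bisect:
  x_lo=-2.3581 |R|=1.3581  x_hi=-0.1066 |R|=0.8934
  mid=-1.23237 |R|=0.23237 →hi
  mid=-1.79526 |R|=0.79526 →hi
  mid=-2.07670 |R|=1.07670 →lo
  mid=-1.93598 |R|=0.93598 →hi
  mid=-2.00634 |R|=1.00634 →lo
  mid=-1.97116 |R|=0.97116 →hi
  mid=-1.98875 |R|=0.98875 →hi
  mid=-1.99754 |R|=0.99754 →hi
  mid=-2.00194 |R|=1.00194 →lo
  mid=-1.99974 |R|=0.99974 →hi
  ...
  [-2.00002,-1.99988] ⇒ x*=-2.0000
So |R|<1 on (-2.0000, 0).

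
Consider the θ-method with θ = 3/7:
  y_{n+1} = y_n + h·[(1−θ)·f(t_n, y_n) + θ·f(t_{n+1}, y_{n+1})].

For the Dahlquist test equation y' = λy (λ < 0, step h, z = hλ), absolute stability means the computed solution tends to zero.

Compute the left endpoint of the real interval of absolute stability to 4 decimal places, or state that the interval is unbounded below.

z* = -14.0000.

Set f=λy, z=hλ:
  y_{n+1} = y_n + z·[4/7·y_n + 3/7·y_{n+1}] ⇒ (1 − 3/7z)y_{n+1} = (1 + 4/7z)y_n
  R(z) = (1 + 4/7z)/(1 − 3/7z).

Find x<0 with |R(x)|<1.
x=-0.54: |R|=0.5615
R=−1: 1+4/7x = −1+3/7x ⇒ -1/7x=2 ⇒ x=2/(-1/7)=-14.0000
Confirm numerically:
  x=-11.683: |R|=0.94490 <1
  x=-10.512: |R|=0.90949 <1
  x=-8.414: |R|=0.82675 <1
  x=-6.194: |R|=0.69486 <1
  x=-14.395: |R|=1.00787 >1
  x=-14.247: |R|=1.00497 >1
  x=-14.151: |R|=1.00305 >1
Stable set (-14.0000, 0).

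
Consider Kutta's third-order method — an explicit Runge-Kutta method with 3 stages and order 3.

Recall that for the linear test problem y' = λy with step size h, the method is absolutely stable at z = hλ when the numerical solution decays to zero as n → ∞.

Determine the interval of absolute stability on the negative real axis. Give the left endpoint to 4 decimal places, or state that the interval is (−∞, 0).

Test eqn y'=λy, z=hλ:
  order 3, 3-stage ⇒ R(z)=1+z+z^2/2+z^3/6
  (e.g. R(-1.66)=-0.04458, |R|=0.04458)

Boundary: |R(x)|=1, x<0.
x=-1.66: |R|=0.0446
|R(-2.55)|=1.0623 |R(-0.81)|=0.4295 |R(-0.65)|=0.5155
Bisect:
  x_lo=-3.2144 |R|=2.5837  x_hi=-0.3941 |R|=0.6734
  mid=-1.80426 |R|=0.15550 →hi
  mid=-2.50935 |R|=0.99442 →hi
  mid=-2.86189 |R|=1.67335 →lo
  mid=-2.68562 |R|=1.30770 →lo
  mid=-2.59748 |R|=1.14486 →lo
  mid=-2.55341 |R|=1.06813 →lo
  mid=-2.53138 |R|=1.03090 →lo
  ...
  [-2.51279,-2.51262] ⇒ x*=-2.5127
Stable set (-2.5127, 0).

(-2.5127, 0).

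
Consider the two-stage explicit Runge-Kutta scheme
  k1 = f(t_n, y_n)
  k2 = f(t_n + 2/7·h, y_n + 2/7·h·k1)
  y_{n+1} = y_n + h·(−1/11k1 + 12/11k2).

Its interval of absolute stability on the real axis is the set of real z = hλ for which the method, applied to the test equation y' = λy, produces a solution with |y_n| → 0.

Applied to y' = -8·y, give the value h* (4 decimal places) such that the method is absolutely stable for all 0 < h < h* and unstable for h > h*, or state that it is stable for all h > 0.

On y'=λy, z=hλ:
  k1=λy_n ⇒ h·k1=z·y_n;  k2=λ(1+2/7z)y_n ⇒ h·k2=z(1+2/7z)y_n
  y_{n+1}/y_n = 1 − 1/11z + 12/11z(1+2/7z) = 1 + z + 24/77z²
  R(z) = 1 + z + 24/77z².

Find x<0 with |R(x)|<1.
x=-1.65: |R|=0.1986
R=1: x+24/77x²=0 ⇒ x=−77/24=-3.2083; min R=1−1/(4·24/77)=0.1979>−1
Confirm numerically:
  x=-2.254: |R|=0.32954 <1
  x=-1.771: |R|=0.20659 <1
  x=-1.633: |R|=0.19818 <1
  x=-3.726: |R|=1.60119 >1
  x=-3.373: |R|=1.17312 >1
Interval (-3.2083, 0).

(-3.2083,0); λ=-8 ⇒ h* = (77/24)/8 = 0.4010.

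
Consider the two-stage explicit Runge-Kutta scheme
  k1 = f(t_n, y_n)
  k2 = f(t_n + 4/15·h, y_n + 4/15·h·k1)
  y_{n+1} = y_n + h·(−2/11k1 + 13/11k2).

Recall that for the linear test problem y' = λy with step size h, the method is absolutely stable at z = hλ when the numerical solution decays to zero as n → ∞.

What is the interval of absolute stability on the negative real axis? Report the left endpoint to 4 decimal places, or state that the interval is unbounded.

(-3.1731, 0).

On y'=λy, z=hλ:
  k1=λy_n ⇒ h·k1=z·y_n;  k2=λ(1+4/15z)y_n ⇒ h·k2=z(1+4/15z)y_n
  y_{n+1}/y_n = 1 − 2/11z + 13/11z(1+4/15z) = 1 + z + 52/165z²
  ⇒ R(z) = 1 + z + 52/165z².

Find x<0 with |R(x)|<1.
x=-1.49: |R|=0.2097
R=1: x+52/165x²=0 ⇒ x=−165/52=-3.1731; min R=1−1/(4·52/165)=0.2067>−1
Confirm numerically:
  x=-2.368: |R|=0.39919 <1
  x=-2.217: |R|=0.33200 <1
  x=-1.431: |R|=0.21435 <1
  x=-3.757: |R|=1.69138 >1
  x=-3.673: |R|=1.57869 >1
So |R|<1 on (-3.1731, 0).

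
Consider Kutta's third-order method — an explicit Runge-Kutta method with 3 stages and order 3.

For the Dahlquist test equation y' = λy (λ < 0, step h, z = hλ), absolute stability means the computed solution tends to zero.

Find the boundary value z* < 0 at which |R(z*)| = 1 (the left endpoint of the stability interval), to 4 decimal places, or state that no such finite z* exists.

With y'=λy (z=hλ):
  order 3, 3-stage ⇒ R(z)=1+z+z^2/2+z^3/6
  (e.g. R(-1.78)=-0.13576, |R|=0.13576)

Boundary: |R(x)|=1, x<0.
x=-1.78: |R|=0.1358
|R(-1.2)|=0.2320 |R(-0.93)|=0.3684 |R(-0.66)|=0.5099
Bisect:
  x_lo=-3.3332 |R|=2.9503  x_hi=-0.1926 |R|=0.8248
  mid=-1.76291 |R|=0.12212 →hi
  mid=-2.54807 |R|=1.05903 →lo
  mid=-2.15549 |R|=0.50154 →hi
  mid=-2.35178 |R|=0.75424 →hi
  mid=-2.44992 |R|=0.89965 →hi
  mid=-2.49900 |R|=0.97754 →hi
  mid=-2.52353 |R|=1.01782 →lo
  mid=-2.51126 |R|=0.99757 →hi
  ...
  [-2.51280,-2.51261] ⇒ x*=-2.5127
Stable set (-2.5127, 0).

z* = -2.5127.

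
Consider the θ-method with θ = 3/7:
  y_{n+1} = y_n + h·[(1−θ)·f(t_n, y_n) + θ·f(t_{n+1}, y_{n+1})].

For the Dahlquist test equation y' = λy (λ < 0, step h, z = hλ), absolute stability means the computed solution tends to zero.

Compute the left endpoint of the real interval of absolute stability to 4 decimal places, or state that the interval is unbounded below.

Test eqn y'=λy, z=hλ:
  y_{n+1} = y_n + z·[4/7·y_n + 3/7·y_{n+1}] ⇒ (1 − 3/7z)y_{n+1} = (1 + 4/7z)y_n
  ⇒ R(z) = (1 + 4/7z)/(1 − 3/7z).

Find x<0 with |R(x)|<1.
x=-0.64: |R|=0.4978
R=−1: 1+4/7x = −1+3/7x ⇒ -1/7x=2 ⇒ x=2/(-1/7)=-14.0000
Confirm numerically:
  x=-8.621: |R|=0.83632 <1
  x=-8.009: |R|=0.80691 <1
  x=-5.697: |R|=0.65535 <1
  x=-5.614: |R|=0.64827 <1
  x=-14.241: |R|=1.00485 >1
  x=-14.099: |R|=1.00201 >1
So |R|<1 on (-14.0000, 0).

left endpoint -14.0000.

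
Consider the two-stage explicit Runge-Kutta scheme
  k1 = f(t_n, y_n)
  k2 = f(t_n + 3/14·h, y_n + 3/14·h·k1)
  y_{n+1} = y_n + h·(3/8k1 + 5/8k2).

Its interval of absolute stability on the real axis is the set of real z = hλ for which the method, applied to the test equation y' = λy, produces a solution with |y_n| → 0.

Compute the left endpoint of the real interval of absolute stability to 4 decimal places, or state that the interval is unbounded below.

left endpoint -7.4667.

Set f=λy, z=hλ:
  k1=λy_n ⇒ h·k1=z·y_n;  k2=λ(1+3/14z)y_n ⇒ h·k2=z(1+3/14z)y_n
  y_{n+1}/y_n = 1 + 3/8z + 5/8z(1+3/14z) = 1 + z + 15/112z²
  ⇒ R(z) = 1 + z + 15/112z².

Need |R(x)|<1, x<0.
x=-1.61: |R|=0.2628
R=1: x+15/112x²=0 ⇒ x=−112/15=-7.4667; min R=1−1/(4·15/112)=-0.8667>−1
Confirm numerically:
  x=-6.001: |R|=0.17796 <1
  x=-4.927: |R|=0.67584 <1
  x=-4.702: |R|=0.74100 <1
  x=-3.020: |R|=0.79852 <1
  x=-7.979: |R|=1.54749 >1
  x=-7.728: |R|=1.27048 >1
  x=-7.661: |R|=1.19939 >1
Interval (-7.4667, 0).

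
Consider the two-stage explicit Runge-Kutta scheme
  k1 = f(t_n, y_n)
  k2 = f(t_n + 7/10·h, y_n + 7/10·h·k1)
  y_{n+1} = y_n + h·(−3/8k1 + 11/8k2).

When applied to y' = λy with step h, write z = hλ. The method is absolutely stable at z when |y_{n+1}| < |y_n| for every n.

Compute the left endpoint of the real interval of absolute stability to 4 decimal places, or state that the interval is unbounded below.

left endpoint -1.0390.

Test eqn y'=λy, z=hλ:
  k1=λy_n ⇒ h·k1=z·y_n;  k2=λ(1+7/10z)y_n ⇒ h·k2=z(1+7/10z)y_n
  y_{n+1}/y_n = 1 − 3/8z + 11/8z(1+7/10z) = 1 + z + 77/80z²
  so R(z) = 1 + z + 77/80z².

Find x<0 with |R(x)|<1.
x=-1.68: |R|=2.0366
R=1: x+77/80x²=0 ⇒ x=−80/77=-1.0390; min R=1−1/(4·77/80)=0.7403>−1
Confirm numerically:
  x=-0.959: |R|=0.92619 <1
  x=-0.910: |R|=0.88705 <1
  x=-0.586: |R|=0.74452 <1
  x=-0.498: |R|=0.74070 <1
  x=-1.495: |R|=1.65621 >1
  x=-1.458: |R|=1.58805 >1
  x=-1.095: |R|=1.05906 >1
Stable set (-1.0390, 0).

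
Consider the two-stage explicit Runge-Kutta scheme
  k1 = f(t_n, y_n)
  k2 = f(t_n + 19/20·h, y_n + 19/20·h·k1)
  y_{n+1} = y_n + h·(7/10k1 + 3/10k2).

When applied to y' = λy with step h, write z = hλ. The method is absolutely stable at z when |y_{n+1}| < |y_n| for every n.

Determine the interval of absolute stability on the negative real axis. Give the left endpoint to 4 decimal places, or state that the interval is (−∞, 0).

Set f=λy, z=hλ:
  k1=λy_n ⇒ h·k1=z·y_n;  k2=λ(1+19/20z)y_n ⇒ h·k2=z(1+19/20z)y_n
  y_{n+1}/y_n = 1 + 7/10z + 3/10z(1+19/20z) = 1 + z + 57/200z²
  so R(z) = 1 + z + 57/200z².

Need |R(x)|<1, x<0.
x=-1.55: |R|=0.1347
R=1: x+57/200x²=0 ⇒ x=−200/57=-3.5088; min R=1−1/(4·57/200)=0.1228>−1
Confirm numerically:
  x=-2.678: |R|=0.36593 <1
  x=-2.191: |R|=0.17714 <1
  x=-1.627: |R|=0.12743 <1
  x=-4.082: |R|=1.66688 >1
  x=-3.998: |R|=1.55744 >1
So |R|<1 on (-3.5088, 0).

(-3.5088, 0).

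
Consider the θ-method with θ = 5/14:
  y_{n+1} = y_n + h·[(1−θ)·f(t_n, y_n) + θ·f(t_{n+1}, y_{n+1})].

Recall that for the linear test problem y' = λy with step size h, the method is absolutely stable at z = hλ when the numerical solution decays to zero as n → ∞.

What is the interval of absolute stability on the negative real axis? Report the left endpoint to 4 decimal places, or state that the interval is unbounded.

With y'=λy (z=hλ):
  y_{n+1} = y_n + z·[9/14·y_n + 5/14·y_{n+1}] ⇒ (1 − 5/14z)y_{n+1} = (1 + 9/14z)y_n
  ⇒ R(z) = (1 + 9/14z)/(1 − 5/14z).

Boundary: |R(x)|=1, x<0.
x=-1.18: |R|=0.1698
R=−1: 1+9/14x = −1+5/14x ⇒ -2/7x=2 ⇒ x=2/(-2/7)=-7.0000
Confirm numerically:
  x=-6.735: |R|=0.97777 <1
  x=-5.249: |R|=0.82597 <1
  x=-4.839: |R|=0.77369 <1
  x=-7.336: |R|=1.02652 >1
  x=-7.226: |R|=1.01803 >1
  x=-7.220: |R|=1.01756 >1
Stable set (-7.0000, 0).

z∈(-7.0000,0).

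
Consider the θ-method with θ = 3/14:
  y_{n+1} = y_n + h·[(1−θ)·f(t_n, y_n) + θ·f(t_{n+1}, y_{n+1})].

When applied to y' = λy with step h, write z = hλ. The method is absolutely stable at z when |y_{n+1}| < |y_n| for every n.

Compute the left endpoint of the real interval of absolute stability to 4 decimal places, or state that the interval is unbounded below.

On y'=λy, z=hλ:
  y_{n+1} = y_n + z·[11/14·y_n + 3/14·y_{n+1}] ⇒ (1 − 3/14z)y_{n+1} = (1 + 11/14z)y_n
  R(z) = (1 + 11/14z)/(1 − 3/14z).

Boundary: |R(x)|=1, x<0.
x=-0.45: |R|=0.5896
R=−1: 1+11/14x = −1+3/14x ⇒ -4/7x=2 ⇒ x=2/(-4/7)=-3.5000
Confirm numerically:
  x=-2.650: |R|=0.69021 <1
  x=-2.540: |R|=0.64477 <1
  x=-2.521: |R|=0.63679 <1
  x=-2.251: |R|=0.51853 <1
  x=-4.098: |R|=1.18194 >1
  x=-3.832: |R|=1.10417 >1
Stable set (-3.5000, 0).

left endpoint -3.5000.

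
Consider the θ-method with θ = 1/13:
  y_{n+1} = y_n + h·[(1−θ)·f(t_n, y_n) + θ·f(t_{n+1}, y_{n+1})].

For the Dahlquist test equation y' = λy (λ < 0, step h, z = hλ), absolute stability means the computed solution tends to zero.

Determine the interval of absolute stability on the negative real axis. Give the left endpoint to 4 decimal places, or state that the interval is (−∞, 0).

z∈(-2.3636,0).

On y'=λy, z=hλ:
  y_{n+1} = y_n + z·[12/13·y_n + 1/13·y_{n+1}] ⇒ (1 − 1/13z)y_{n+1} = (1 + 12/13z)y_n
  Hence R(z) = (1 + 12/13z)/(1 − 1/13z).

Find x<0 with |R(x)|<1.
x=-0.37: |R|=0.6402
R=−1: 1+12/13x = −1+1/13x ⇒ -11/13x=2 ⇒ x=2/(-11/13)=-2.3636
Confirm numerically:
  x=-2.344: |R|=0.98592 <1
  x=-2.220: |R|=0.89619 <1
  x=-1.279: |R|=0.16444 <1
  x=-2.939: |R|=1.39708 >1
  x=-2.775: |R|=1.28685 >1
  x=-2.623: |R|=1.18262 >1
So |R|<1 on (-2.3636, 0).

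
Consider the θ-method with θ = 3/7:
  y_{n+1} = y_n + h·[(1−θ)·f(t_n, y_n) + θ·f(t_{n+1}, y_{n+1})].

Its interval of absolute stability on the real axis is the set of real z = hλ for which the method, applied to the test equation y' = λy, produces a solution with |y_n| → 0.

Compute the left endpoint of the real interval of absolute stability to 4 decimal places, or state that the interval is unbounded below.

Set f=λy, z=hλ:
  y_{n+1} = y_n + z·[4/7·y_n + 3/7·y_{n+1}] ⇒ (1 − 3/7z)y_{n+1} = (1 + 4/7z)y_n
  so R(z) = (1 + 4/7z)/(1 − 3/7z).

Solve |R(x)|<1 on ℝ⁻.
x=-0.69: |R|=0.4675
R=−1: 1+4/7x = −1+3/7x ⇒ -1/7x=2 ⇒ x=2/(-1/7)=-14.0000
Confirm numerically:
  x=-10.449: |R|=0.90740 <1
  x=-9.460: |R|=0.87168 <1
  x=-8.714: |R|=0.84050 <1
  x=-14.575: |R|=1.01134 >1
  x=-14.541: |R|=1.01069 >1
  x=-14.298: |R|=1.00597 >1
Interval (-14.0000, 0).

left endpoint -14.0000.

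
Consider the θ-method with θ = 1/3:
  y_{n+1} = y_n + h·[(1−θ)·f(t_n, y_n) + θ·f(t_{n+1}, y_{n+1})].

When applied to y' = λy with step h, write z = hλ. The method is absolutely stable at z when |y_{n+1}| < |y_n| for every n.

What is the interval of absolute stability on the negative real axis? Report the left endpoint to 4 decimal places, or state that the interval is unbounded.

(-6.0000, 0).

Set f=λy, z=hλ:
  y_{n+1} = y_n + z·[2/3·y_n + 1/3·y_{n+1}] ⇒ (1 − 1/3z)y_{n+1} = (1 + 2/3z)y_n
  so R(z) = (1 + 2/3z)/(1 − 1/3z).

Find x<0 with |R(x)|<1.
x=-1.73: |R|=0.0973
R=−1: 1+2/3x = −1+1/3x ⇒ -1/3x=2 ⇒ x=2/(-1/3)=-6.0000
Confirm numerically:
  x=-5.702: |R|=0.96575 <1
  x=-4.406: |R|=0.78477 <1
  x=-2.981: |R|=0.49523 <1
  x=-6.527: |R|=1.05532 >1
  x=-6.423: |R|=1.04489 >1
  x=-6.362: |R|=1.03867 >1
Interval (-6.0000, 0).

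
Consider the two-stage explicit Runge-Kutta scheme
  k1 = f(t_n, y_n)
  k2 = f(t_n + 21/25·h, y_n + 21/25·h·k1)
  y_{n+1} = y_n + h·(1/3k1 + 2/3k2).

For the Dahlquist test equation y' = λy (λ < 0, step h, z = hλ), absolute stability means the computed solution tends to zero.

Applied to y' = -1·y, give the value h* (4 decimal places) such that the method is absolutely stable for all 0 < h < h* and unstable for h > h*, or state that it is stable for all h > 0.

On y'=λy, z=hλ:
  k1=λy_n ⇒ h·k1=z·y_n;  k2=λ(1+21/25z)y_n ⇒ h·k2=z(1+21/25z)y_n
  y_{n+1}/y_n = 1 + 1/3z + 2/3z(1+21/25z) = 1 + z + 14/25z²
  R(z) = 1 + z + 14/25z².

Need |R(x)|<1, x<0.
x=-0.87: |R|=0.5539
R=1: x+14/25x²=0 ⇒ x=−25/14=-1.7857; min R=1−1/(4·14/25)=0.5536>−1
Confirm numerically:
  x=-1.617: |R|=0.84723 <1
  x=-1.208: |R|=0.60919 <1
  x=-0.950: |R|=0.55540 <1
  x=-1.994: |R|=1.23258 >1
  x=-1.980: |R|=1.21542 >1
So |R|<1 on (-1.7857, 0).

(-1.7857,0); λ=-1 ⇒ h* = (25/14)/1 = 1.7857.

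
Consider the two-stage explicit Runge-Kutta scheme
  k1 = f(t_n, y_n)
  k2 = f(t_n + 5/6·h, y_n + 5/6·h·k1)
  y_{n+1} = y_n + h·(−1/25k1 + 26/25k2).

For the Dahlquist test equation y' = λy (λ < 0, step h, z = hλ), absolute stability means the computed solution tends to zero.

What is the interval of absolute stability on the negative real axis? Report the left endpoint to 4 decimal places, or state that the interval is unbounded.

z∈(-1.1538,0).

On y'=λy, z=hλ:
  k1=λy_n ⇒ h·k1=z·y_n;  k2=λ(1+5/6z)y_n ⇒ h·k2=z(1+5/6z)y_n
  y_{n+1}/y_n = 1 − 1/25z + 26/25z(1+5/6z) = 1 + z + 13/15z²
  R(z) = 1 + z + 13/15z².

Need |R(x)|<1, x<0.
x=-1.1: |R|=0.9487
R=1: x+13/15x²=0 ⇒ x=−15/13=-1.1538; min R=1−1/(4·13/15)=0.7115>−1
Confirm numerically:
  x=-0.918: |R|=0.81236 <1
  x=-0.781: |R|=0.74763 <1
  x=-0.652: |R|=0.71642 <1
  x=-1.639: |R|=1.68914 >1
  x=-1.611: |R|=1.63828 >1
  x=-1.575: |R|=1.57488 >1
So |R|<1 on (-1.1538, 0).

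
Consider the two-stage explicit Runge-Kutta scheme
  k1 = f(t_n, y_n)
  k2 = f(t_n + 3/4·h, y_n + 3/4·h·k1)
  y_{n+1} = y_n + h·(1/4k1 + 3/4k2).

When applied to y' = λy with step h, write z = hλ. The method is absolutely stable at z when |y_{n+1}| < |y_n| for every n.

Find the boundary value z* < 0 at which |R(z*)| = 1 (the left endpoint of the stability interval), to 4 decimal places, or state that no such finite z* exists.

z* = -1.7778.

Set f=λy, z=hλ:
  k1=λy_n ⇒ h·k1=z·y_n;  k2=λ(1+3/4z)y_n ⇒ h·k2=z(1+3/4z)y_n
  y_{n+1}/y_n = 1 + 1/4z + 3/4z(1+3/4z) = 1 + z + 9/16z²
  Hence R(z) = 1 + z + 9/16z².

Solve |R(x)|<1 on ℝ⁻.
x=-0.65: |R|=0.5877
R=1: x+9/16x²=0 ⇒ x=−16/9=-1.7778; min R=1−1/(4·9/16)=0.5556>−1
Confirm numerically:
  x=-1.643: |R|=0.87544 <1
  x=-1.631: |R|=0.86534 <1
  x=-0.813: |R|=0.55880 <1
  x=-2.255: |R|=1.60533 >1
  x=-1.854: |R|=1.07949 >1
  x=-1.831: |R|=1.05482 >1
Stable set (-1.7778, 0).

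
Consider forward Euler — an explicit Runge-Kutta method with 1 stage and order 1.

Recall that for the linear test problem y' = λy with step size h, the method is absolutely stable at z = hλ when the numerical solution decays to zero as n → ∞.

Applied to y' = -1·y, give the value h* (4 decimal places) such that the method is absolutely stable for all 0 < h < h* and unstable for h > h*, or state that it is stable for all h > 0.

On y'=λy, z=hλ:
  order 1, 1-stage ⇒ R(z)=1+z
  (e.g. R(-0.49)=0.51000, |R|=0.51000)

Boundary: |R(x)|=1, x<0.
x=-0.49: |R|=0.5100
|R(-2.19)|=1.1900 |R(-1.76)|=0.7600 |R(-1.37)|=0.3700
Bisect:
  x_lo=-2.6081 |R|=1.6081  x_hi=-0.0978 |R|=0.9022
  mid=-1.35297 |R|=0.35297 →hi
  mid=-1.98055 |R|=0.98055 →hi
  mid=-2.29435 |R|=1.29435 →lo
  mid=-2.13745 |R|=1.13745 →lo
  mid=-2.05900 |R|=1.05900 →lo
  mid=-2.01978 |R|=1.01978 →lo
  mid=-2.00017 |R|=1.00017 →lo
  mid=-1.99036 |R|=0.99036 →hi
  mid=-1.99526 |R|=0.99526 →hi
  ...
  [-2.00001,-1.99986] ⇒ x*=-2.0000
So |R|<1 on (-2.0000, 0).

(-2.0000,0); λ=-1 ⇒ h* = 2.0000.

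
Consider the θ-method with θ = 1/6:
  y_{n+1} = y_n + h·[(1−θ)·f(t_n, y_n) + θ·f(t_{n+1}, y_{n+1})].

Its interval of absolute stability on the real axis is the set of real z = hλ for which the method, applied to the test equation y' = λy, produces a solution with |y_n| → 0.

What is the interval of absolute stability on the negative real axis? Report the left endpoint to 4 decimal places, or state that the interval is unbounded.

Set f=λy, z=hλ:
  y_{n+1} = y_n + z·[5/6·y_n + 1/6·y_{n+1}] ⇒ (1 − 1/6z)y_{n+1} = (1 + 5/6z)y_n
  Hence R(z) = (1 + 5/6z)/(1 − 1/6z).

Solve |R(x)|<1 on ℝ⁻.
x=-1.07: |R|=0.0919
R=−1: 1+5/6x = −1+1/6x ⇒ -2/3x=2 ⇒ x=2/(-2/3)=-3.0000
Confirm numerically:
  x=-2.654: |R|=0.84007 <1
  x=-2.502: |R|=0.76570 <1
  x=-1.360: |R|=0.10870 <1
  x=-3.078: |R|=1.03437 >1
  x=-3.047: |R|=1.02078 >1
Interval (-3.0000, 0).

z∈(-3.0000,0).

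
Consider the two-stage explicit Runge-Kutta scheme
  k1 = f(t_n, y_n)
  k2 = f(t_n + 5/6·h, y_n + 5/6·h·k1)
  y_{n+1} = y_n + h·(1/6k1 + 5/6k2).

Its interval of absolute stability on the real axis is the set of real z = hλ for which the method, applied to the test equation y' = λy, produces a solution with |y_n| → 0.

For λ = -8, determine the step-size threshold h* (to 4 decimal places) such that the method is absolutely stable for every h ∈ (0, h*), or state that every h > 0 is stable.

Set f=λy, z=hλ:
  k1=λy_n ⇒ h·k1=z·y_n;  k2=λ(1+5/6z)y_n ⇒ h·k2=z(1+5/6z)y_n
  y_{n+1}/y_n = 1 + 1/6z + 5/6z(1+5/6z) = 1 + z + 25/36z²
  ⇒ R(z) = 1 + z + 25/36z².

Need |R(x)|<1, x<0.
x=-1.12: |R|=0.7511
R=1: x+25/36x²=0 ⇒ x=−36/25=-1.4400; min R=1−1/(4·25/36)=0.6400>−1
Confirm numerically:
  x=-1.212: |R|=0.80810 <1
  x=-1.205: |R|=0.80335 <1
  x=-0.799: |R|=0.64433 <1
  x=-1.928: |R|=1.65338 >1
  x=-1.848: |R|=1.52360 >1
  x=-1.797: |R|=1.44551 >1
Interval (-1.4400, 0).

(-1.4400,0); λ=-8 ⇒ h* = (36/25)/8 = 0.1800.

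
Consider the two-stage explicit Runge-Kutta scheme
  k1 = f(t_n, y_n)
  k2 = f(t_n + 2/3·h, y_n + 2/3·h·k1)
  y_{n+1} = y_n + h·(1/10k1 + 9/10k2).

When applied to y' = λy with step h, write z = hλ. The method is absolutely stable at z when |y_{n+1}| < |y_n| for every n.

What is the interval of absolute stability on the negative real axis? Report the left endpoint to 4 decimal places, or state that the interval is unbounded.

z∈(-1.6667,0).

Set f=λy, z=hλ:
  k1=λy_n ⇒ h·k1=z·y_n;  k2=λ(1+2/3z)y_n ⇒ h·k2=z(1+2/3z)y_n
  y_{n+1}/y_n = 1 + 1/10z + 9/10z(1+2/3z) = 1 + z + 3/5z²
  Hence R(z) = 1 + z + 3/5z².

Boundary: |R(x)|=1, x<0.
x=-1.15: |R|=0.6435
R=1: x+3/5x²=0 ⇒ x=−5/3=-1.6667; min R=1−1/(4·3/5)=0.5833>−1
Confirm numerically:
  x=-1.243: |R|=0.68403 <1
  x=-1.232: |R|=0.67869 <1
  x=-0.859: |R|=0.58373 <1
  x=-2.091: |R|=1.53237 >1
  x=-1.708: |R|=1.04236 >1
Interval (-1.6667, 0).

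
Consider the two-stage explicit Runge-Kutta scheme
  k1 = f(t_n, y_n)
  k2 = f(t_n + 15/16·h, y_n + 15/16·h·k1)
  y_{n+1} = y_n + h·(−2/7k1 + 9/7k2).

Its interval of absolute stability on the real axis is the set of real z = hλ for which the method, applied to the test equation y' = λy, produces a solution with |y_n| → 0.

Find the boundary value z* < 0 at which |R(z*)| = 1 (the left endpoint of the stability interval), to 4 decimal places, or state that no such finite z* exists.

Test eqn y'=λy, z=hλ:
  k1=λy_n ⇒ h·k1=z·y_n;  k2=λ(1+15/16z)y_n ⇒ h·k2=z(1+15/16z)y_n
  y_{n+1}/y_n = 1 − 2/7z + 9/7z(1+15/16z) = 1 + z + 135/112z²
  Hence R(z) = 1 + z + 135/112z².

Need |R(x)|<1, x<0.
x=-1.73: |R|=2.8775
R=1: x+135/112x²=0 ⇒ x=−112/135=-0.8296; min R=1−1/(4·135/112)=0.7926>−1
Confirm numerically:
  x=-0.788: |R|=0.96046 <1
  x=-0.699: |R|=0.88994 <1
  x=-0.664: |R|=0.86744 <1
  x=-0.647: |R|=0.85757 <1
  x=-1.362: |R|=1.87399 >1
  x=-1.315: |R|=1.76933 >1
  x=-1.056: |R|=1.28814 >1
Stable set (-0.8296, 0).

z* = -0.8296.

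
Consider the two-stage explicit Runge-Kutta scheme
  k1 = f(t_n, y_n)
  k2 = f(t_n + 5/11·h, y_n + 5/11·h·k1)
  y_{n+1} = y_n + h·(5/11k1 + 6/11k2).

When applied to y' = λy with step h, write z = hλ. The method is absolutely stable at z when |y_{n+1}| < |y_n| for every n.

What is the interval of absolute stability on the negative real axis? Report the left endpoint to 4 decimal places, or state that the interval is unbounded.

(-4.0333, 0).

Test eqn y'=λy, z=hλ:
  k1=λy_n ⇒ h·k1=z·y_n;  k2=λ(1+5/11z)y_n ⇒ h·k2=z(1+5/11z)y_n
  y_{n+1}/y_n = 1 + 5/11z + 6/11z(1+5/11z) = 1 + z + 30/121z²
  ⇒ R(z) = 1 + z + 30/121z².

Find x<0 with |R(x)|<1.
x=-0.6: |R|=0.4893
R=1: x+30/121x²=0 ⇒ x=−121/30=-4.0333; min R=1−1/(4·30/121)=-0.0083>−1
Confirm numerically:
  x=-2.909: |R|=0.18909 <1
  x=-2.157: |R|=0.00345 <1
  x=-1.770: |R|=0.00675 <1
  x=-1.745: |R|=0.00996 <1
  x=-4.615: |R|=1.66555 >1
  x=-4.331: |R|=1.31963 >1
Interval (-4.0333, 0).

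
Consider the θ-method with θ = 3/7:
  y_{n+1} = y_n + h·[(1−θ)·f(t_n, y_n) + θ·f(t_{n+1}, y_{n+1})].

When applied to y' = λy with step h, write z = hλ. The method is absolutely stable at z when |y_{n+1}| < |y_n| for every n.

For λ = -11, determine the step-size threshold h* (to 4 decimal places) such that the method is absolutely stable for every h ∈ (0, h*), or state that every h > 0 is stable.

(-14.0000,0); λ=-11 ⇒ h* = (14)/11 = 1.2727.

With y'=λy (z=hλ):
  y_{n+1} = y_n + z·[4/7·y_n + 3/7·y_{n+1}] ⇒ (1 − 3/7z)y_{n+1} = (1 + 4/7z)y_n
  R(z) = (1 + 4/7z)/(1 − 3/7z).

Solve |R(x)|<1 on ℝ⁻.
x=-0.95: |R|=0.3249
R=−1: 1+4/7x = −1+3/7x ⇒ -1/7x=2 ⇒ x=2/(-1/7)=-14.0000
Confirm numerically:
  x=-11.919: |R|=0.95133 <1
  x=-10.887: |R|=0.92151 <1
  x=-8.976: |R|=0.85192 <1
  x=-14.499: |R|=1.00988 >1
  x=-14.215: |R|=1.00433 >1
  x=-14.090: |R|=1.00183 >1
Stable set (-14.0000, 0).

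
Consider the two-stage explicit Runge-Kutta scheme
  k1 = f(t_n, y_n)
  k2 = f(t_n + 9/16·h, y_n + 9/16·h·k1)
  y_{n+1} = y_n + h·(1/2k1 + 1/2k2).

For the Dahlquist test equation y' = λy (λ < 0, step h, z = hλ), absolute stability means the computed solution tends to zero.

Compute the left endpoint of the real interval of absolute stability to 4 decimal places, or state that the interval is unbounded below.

On y'=λy, z=hλ:
  k1=λy_n ⇒ h·k1=z·y_n;  k2=λ(1+9/16z)y_n ⇒ h·k2=z(1+9/16z)y_n
  y_{n+1}/y_n = 1 + 1/2z + 1/2z(1+9/16z) = 1 + z + 9/32z²
  R(z) = 1 + z + 9/32z².

Boundary: |R(x)|=1, x<0.
x=-1.08: |R|=0.2480
R=1: x+9/32x²=0 ⇒ x=−32/9=-3.5556; min R=1−1/(4·9/32)=0.1111>−1
Confirm numerically:
  x=-2.731: |R|=0.36666 <1
  x=-2.446: |R|=0.23670 <1
  x=-1.525: |R|=0.12908 <1
  x=-4.129: |R|=1.66593 >1
  x=-4.100: |R|=1.62781 >1
  x=-3.978: |R|=1.47264 >1
Stable set (-3.5556, 0).

left endpoint -3.5556.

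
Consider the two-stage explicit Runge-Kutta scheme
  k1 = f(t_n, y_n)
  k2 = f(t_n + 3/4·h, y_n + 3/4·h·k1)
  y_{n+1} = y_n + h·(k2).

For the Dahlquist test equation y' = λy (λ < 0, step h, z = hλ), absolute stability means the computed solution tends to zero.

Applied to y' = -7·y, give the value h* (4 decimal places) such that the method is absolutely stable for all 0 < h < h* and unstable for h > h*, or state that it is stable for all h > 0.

On y'=λy, z=hλ:
  k1=λy_n ⇒ h·k1=z·y_n;  k2=λ(1+3/4z)y_n ⇒ h·k2=z(1+3/4z)y_n
  y_{n+1}/y_n = 1 + z(1+3/4z) = 1 + z + 3/4z²
  R(z) = 1 + z + 3/4z².

Solve |R(x)|<1 on ℝ⁻.
x=-0.72: |R|=0.6688
R=1: x+3/4x²=0 ⇒ x=−4/3=-1.3333; min R=1−1/(4·3/4)=0.6667>−1
Confirm numerically:
  x=-1.150: |R|=0.84187 <1
  x=-0.919: |R|=0.71442 <1
  x=-0.650: |R|=0.66687 <1
  x=-0.603: |R|=0.66971 <1
  x=-1.891: |R|=1.79091 >1
  x=-1.862: |R|=1.73828 >1
  x=-1.541: |R|=1.24001 >1
Interval (-1.3333, 0).

(-1.3333,0); λ=-7 ⇒ h* = (4/3)/7 = 0.1905.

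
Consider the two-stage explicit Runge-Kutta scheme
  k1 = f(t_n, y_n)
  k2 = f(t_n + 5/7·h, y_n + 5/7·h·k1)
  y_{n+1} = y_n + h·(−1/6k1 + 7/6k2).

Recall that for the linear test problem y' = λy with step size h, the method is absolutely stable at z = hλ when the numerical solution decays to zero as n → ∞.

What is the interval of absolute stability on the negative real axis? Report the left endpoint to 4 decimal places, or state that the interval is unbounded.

(-1.2000, 0).

Test eqn y'=λy, z=hλ:
  k1=λy_n ⇒ h·k1=z·y_n;  k2=λ(1+5/7z)y_n ⇒ h·k2=z(1+5/7z)y_n
  y_{n+1}/y_n = 1 − 1/6z + 7/6z(1+5/7z) = 1 + z + 5/6z²
  Hence R(z) = 1 + z + 5/6z².

Solve |R(x)|<1 on ℝ⁻.
x=-1.66: |R|=1.6363
R=1: x+5/6x²=0 ⇒ x=−6/5=-1.2000; min R=1−1/(4·5/6)=0.7000>−1
Confirm numerically:
  x=-1.170: |R|=0.97075 <1
  x=-0.709: |R|=0.70990 <1
  x=-0.584: |R|=0.70021 <1
  x=-1.350: |R|=1.16875 >1
  x=-1.321: |R|=1.13320 >1
  x=-1.248: |R|=1.04992 >1
Interval (-1.2000, 0).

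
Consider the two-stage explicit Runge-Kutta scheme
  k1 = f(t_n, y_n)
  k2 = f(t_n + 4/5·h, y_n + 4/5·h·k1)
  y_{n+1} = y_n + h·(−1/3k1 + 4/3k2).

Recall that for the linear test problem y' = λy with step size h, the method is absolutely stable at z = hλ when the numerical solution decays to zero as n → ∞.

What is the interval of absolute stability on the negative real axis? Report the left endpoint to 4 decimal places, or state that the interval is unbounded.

z∈(-0.9375,0).

With y'=λy (z=hλ):
  k1=λy_n ⇒ h·k1=z·y_n;  k2=λ(1+4/5z)y_n ⇒ h·k2=z(1+4/5z)y_n
  y_{n+1}/y_n = 1 − 1/3z + 4/3z(1+4/5z) = 1 + z + 16/15z²
  ⇒ R(z) = 1 + z + 16/15z².

Find x<0 with |R(x)|<1.
x=-1.59: |R|=2.1066
R=1: x+16/15x²=0 ⇒ x=−15/16=-0.9375; min R=1−1/(4·16/15)=0.7656>−1
Confirm numerically:
  x=-0.916: |R|=0.97899 <1
  x=-0.904: |R|=0.96770 <1
  x=-0.833: |R|=0.90715 <1
  x=-0.436: |R|=0.76677 <1
  x=-1.105: |R|=1.19743 >1
  x=-0.978: |R|=1.04225 >1
So |R|<1 on (-0.9375, 0).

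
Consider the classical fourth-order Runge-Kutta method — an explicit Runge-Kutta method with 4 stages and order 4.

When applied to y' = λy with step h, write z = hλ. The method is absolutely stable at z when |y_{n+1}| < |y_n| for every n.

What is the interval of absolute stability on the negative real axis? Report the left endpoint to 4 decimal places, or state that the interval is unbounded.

z∈(-2.7853,0).

Test eqn y'=λy, z=hλ:
  order 4, 4-stage ⇒ R(z)=1+z+z^2/2+z^3/6+z^4/24
  (e.g. R(-1)=0.37500, |R|=0.37500)

Find x<0 with |R(x)|<1.
x=-1: |R|=0.3750
|R(-2.3)|=0.4832 |R(-1.99)|=0.3300 |R(-0.83)|=0.4389
Bisect:
  x_lo=-3.3389 |R|=2.2098  x_hi=-0.3767 |R|=0.6862
  mid=-1.85777 |R|=0.29558 →hi
  mid=-2.59832 |R|=0.75280 →hi
  mid=-2.96859 |R|=1.31340 →lo
  mid=-2.78345 |R|=0.99723 →hi
  mid=-2.87602 |R|=1.14563 →lo
  mid=-2.82974 |R|=1.06910 →lo
  mid=-2.80659 |R|=1.03259 →lo
  mid=-2.79502 |R|=1.01477 →lo
  mid=-2.78924 |R|=1.00596 →lo
  mid=-2.78635 |R|=1.00159 →lo
  ...
  [-2.78544,-2.78526] ⇒ x*=-2.7853
Stable set (-2.7853, 0).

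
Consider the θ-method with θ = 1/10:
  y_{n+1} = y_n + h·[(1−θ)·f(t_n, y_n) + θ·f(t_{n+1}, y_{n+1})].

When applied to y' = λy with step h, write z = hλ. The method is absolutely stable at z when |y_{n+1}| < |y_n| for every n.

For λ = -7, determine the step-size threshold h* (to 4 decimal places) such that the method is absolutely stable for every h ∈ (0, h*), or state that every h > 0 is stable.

(-2.5000,0); λ=-7 ⇒ h* = (5/2)/7 = 0.3571.

Test eqn y'=λy, z=hλ:
  y_{n+1} = y_n + z·[9/10·y_n + 1/10·y_{n+1}] ⇒ (1 − 1/10z)y_{n+1} = (1 + 9/10z)y_n
  so R(z) = (1 + 9/10z)/(1 − 1/10z).

Boundary: |R(x)|=1, x<0.
x=-0.83: |R|=0.2336
R=−1: 1+9/10x = −1+1/10x ⇒ -4/5x=2 ⇒ x=2/(-4/5)=-2.5000
Confirm numerically:
  x=-1.944: |R|=0.62760 <1
  x=-1.750: |R|=0.48936 <1
  x=-1.485: |R|=0.29299 <1
  x=-3.022: |R|=1.32069 >1
  x=-2.729: |R|=1.14392 >1
  x=-2.690: |R|=1.11978 >1
Stable set (-2.5000, 0).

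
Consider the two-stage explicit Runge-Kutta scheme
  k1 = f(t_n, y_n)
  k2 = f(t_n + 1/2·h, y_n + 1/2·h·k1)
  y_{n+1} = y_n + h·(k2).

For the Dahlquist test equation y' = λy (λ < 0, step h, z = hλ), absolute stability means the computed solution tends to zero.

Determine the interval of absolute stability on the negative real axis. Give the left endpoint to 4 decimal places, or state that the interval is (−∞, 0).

(-2.0000, 0).

With y'=λy (z=hλ):
  k1=λy_n ⇒ h·k1=z·y_n;  k2=λ(1+1/2z)y_n ⇒ h·k2=z(1+1/2z)y_n
  y_{n+1}/y_n = 1 + z(1+1/2z) = 1 + z + 1/2z²
  R(z) = 1 + z + 1/2z².

Boundary: |R(x)|=1, x<0.
x=-1.46: |R|=0.6058
R=1: x+1/2x²=0 ⇒ x=−2=-2.0000; min R=1−1/(4·1/2)=0.5000>−1
Confirm numerically:
  x=-1.629: |R|=0.69782 <1
  x=-1.504: |R|=0.62701 <1
  x=-1.272: |R|=0.53699 <1
  x=-2.561: |R|=1.71836 >1
  x=-2.436: |R|=1.53105 >1
  x=-2.325: |R|=1.37781 >1
So |R|<1 on (-2.0000, 0).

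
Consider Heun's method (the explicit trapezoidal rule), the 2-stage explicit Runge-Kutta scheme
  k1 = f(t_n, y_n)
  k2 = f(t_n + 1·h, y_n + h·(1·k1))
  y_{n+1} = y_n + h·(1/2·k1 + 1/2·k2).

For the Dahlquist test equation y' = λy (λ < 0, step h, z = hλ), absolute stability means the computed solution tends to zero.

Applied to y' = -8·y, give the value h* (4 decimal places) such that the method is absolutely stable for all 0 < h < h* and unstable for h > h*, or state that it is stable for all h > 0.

On y'=λy, z=hλ:
  order 2, 2-stage ⇒ R(z)=1+z+z^2/2
  (e.g. R(-0.65)=0.56125, |R|=0.56125)

Solve |R(x)|<1 on ℝ⁻.
x=-0.65: |R|=0.5613
|R(-1.65)|=0.7112 |R(-1.64)|=0.7048 |R(-1.28)|=0.5392
Bisect:
  x_lo=-2.4005 |R|=1.4807  x_hi=-0.2085 |R|=0.8132
  mid=-1.30449 |R|=0.54636 →hi
  mid=-1.85249 |R|=0.86337 →hi
  mid=-2.12649 |R|=1.13449 →lo
  mid=-1.98949 |R|=0.98955 →hi
  mid=-2.05799 |R|=1.05967 →lo
  mid=-2.02374 |R|=1.02402 →lo
  mid=-2.00662 |R|=1.00664 →lo
  ...
  [-2.00006,-1.99993] ⇒ x*=-2.0000
So |R|<1 on (-2.0000, 0).

(-2.0000,0); λ=-8 ⇒ h* = 0.2500.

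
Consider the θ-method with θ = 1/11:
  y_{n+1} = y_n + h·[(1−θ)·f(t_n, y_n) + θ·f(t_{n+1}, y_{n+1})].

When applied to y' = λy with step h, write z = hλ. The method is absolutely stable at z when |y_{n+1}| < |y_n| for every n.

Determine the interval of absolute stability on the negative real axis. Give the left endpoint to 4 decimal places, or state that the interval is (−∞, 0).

Test eqn y'=λy, z=hλ:
  y_{n+1} = y_n + z·[10/11·y_n + 1/11·y_{n+1}] ⇒ (1 − 1/11z)y_{n+1} = (1 + 10/11z)y_n
  Hence R(z) = (1 + 10/11z)/(1 − 1/11z).

Boundary: |R(x)|=1, x<0.
x=-0.51: |R|=0.5126
R=−1: 1+10/11x = −1+1/11x ⇒ -9/11x=2 ⇒ x=2/(-9/11)=-2.4444
Confirm numerically:
  x=-1.961: |R|=0.66430 <1
  x=-1.531: |R|=0.34395 <1
  x=-1.191: |R|=0.07465 <1
  x=-2.947: |R|=1.32430 >1
  x=-2.825: |R|=1.24774 >1
  x=-2.522: |R|=1.05162 >1
So |R|<1 on (-2.4444, 0).

(-2.4444, 0).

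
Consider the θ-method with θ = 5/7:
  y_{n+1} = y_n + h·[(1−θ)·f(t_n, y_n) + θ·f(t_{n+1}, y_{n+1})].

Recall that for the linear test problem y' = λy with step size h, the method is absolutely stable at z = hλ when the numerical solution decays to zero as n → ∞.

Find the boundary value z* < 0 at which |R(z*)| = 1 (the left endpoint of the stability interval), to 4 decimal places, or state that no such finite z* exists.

interval (−∞, 0).

Test eqn y'=λy, z=hλ:
  y_{n+1} = y_n + z·[2/7·y_n + 5/7·y_{n+1}] ⇒ (1 − 5/7z)y_{n+1} = (1 + 2/7z)y_n
  ⇒ R(z) = (1 + 2/7z)/(1 − 5/7z).

Boundary: |R(x)|=1, x<0.
x=-1.73: |R|=0.2262
x=-2: |R|=0.1765
x=-10: |R|=0.2281
x=-100: |R|=0.3807
θ=5/7≥1/2 ⇒ |1+2/7x|<|1−5/7x| ∀x<0 ⇒ stable on all of ℝ⁻.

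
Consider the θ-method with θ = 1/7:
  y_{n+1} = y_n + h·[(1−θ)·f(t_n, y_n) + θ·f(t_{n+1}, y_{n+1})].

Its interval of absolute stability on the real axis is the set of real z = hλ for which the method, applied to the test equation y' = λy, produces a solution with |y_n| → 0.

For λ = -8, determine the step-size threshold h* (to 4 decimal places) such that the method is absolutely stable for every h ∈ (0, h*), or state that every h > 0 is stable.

Set f=λy, z=hλ:
  y_{n+1} = y_n + z·[6/7·y_n + 1/7·y_{n+1}] ⇒ (1 − 1/7z)y_{n+1} = (1 + 6/7z)y_n
  R(z) = (1 + 6/7z)/(1 − 1/7z).

Boundary: |R(x)|=1, x<0.
x=-0.95: |R|=0.1635
R=−1: 1+6/7x = −1+1/7x ⇒ -5/7x=2 ⇒ x=2/(-5/7)=-2.8000
Confirm numerically:
  x=-2.139: |R|=0.63836 <1
  x=-1.750: |R|=0.40000 <1
  x=-1.406: |R|=0.17083 <1
  x=-3.266: |R|=1.22696 >1
  x=-3.068: |R|=1.13309 >1
Stable set (-2.8000, 0).

(-2.8000,0); λ=-8 ⇒ h* = (14/5)/8 = 0.3500.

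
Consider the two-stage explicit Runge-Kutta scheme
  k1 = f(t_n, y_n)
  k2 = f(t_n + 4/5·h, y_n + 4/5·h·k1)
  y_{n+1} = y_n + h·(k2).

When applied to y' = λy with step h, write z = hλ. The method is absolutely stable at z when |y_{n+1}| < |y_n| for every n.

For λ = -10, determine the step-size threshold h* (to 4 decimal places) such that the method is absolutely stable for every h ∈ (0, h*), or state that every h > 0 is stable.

On y'=λy, z=hλ:
  k1=λy_n ⇒ h·k1=z·y_n;  k2=λ(1+4/5z)y_n ⇒ h·k2=z(1+4/5z)y_n
  y_{n+1}/y_n = 1 + z(1+4/5z) = 1 + z + 4/5z²
  Hence R(z) = 1 + z + 4/5z².

Find x<0 with |R(x)|<1.
x=-0.89: |R|=0.7437
R=1: x+4/5x²=0 ⇒ x=−5/4=-1.2500; min R=1−1/(4·4/5)=0.6875>−1
Confirm numerically:
  x=-1.211: |R|=0.96222 <1
  x=-0.538: |R|=0.69356 <1
  x=-0.534: |R|=0.69412 <1
  x=-1.847: |R|=1.88213 >1
  x=-1.295: |R|=1.04662 >1
Interval (-1.2500, 0).

(-1.2500,0); λ=-10 ⇒ h* = (5/4)/10 = 0.1250.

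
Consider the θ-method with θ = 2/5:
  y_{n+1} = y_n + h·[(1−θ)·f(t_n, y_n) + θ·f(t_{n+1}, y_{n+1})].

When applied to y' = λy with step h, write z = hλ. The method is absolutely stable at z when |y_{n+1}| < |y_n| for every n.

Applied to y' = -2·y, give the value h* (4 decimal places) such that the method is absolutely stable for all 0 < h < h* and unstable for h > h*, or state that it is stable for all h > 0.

Test eqn y'=λy, z=hλ:
  y_{n+1} = y_n + z·[3/5·y_n + 2/5·y_{n+1}] ⇒ (1 − 2/5z)y_{n+1} = (1 + 3/5z)y_n
  ⇒ R(z) = (1 + 3/5z)/(1 − 2/5z).

Need |R(x)|<1, x<0.
x=-1.41: |R|=0.0985
R=−1: 1+3/5x = −1+2/5x ⇒ -1/5x=2 ⇒ x=2/(-1/5)=-10.0000
Confirm numerically:
  x=-9.095: |R|=0.96097 <1
  x=-6.984: |R|=0.84100 <1
  x=-5.900: |R|=0.75595 <1
  x=-5.372: |R|=0.70605 <1
  x=-10.399: |R|=1.01547 >1
  x=-10.099: |R|=1.00393 >1
  x=-10.078: |R|=1.00310 >1
Stable set (-10.0000, 0).

(-10.0000,0); λ=-2 ⇒ h* = (10)/2 = 5.0000.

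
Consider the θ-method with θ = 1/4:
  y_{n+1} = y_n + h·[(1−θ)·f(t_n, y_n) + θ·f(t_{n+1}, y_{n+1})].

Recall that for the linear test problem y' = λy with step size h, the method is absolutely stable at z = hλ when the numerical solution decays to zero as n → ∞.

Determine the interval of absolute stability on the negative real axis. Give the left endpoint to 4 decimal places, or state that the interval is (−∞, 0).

Set f=λy, z=hλ:
  y_{n+1} = y_n + z·[3/4·y_n + 1/4·y_{n+1}] ⇒ (1 − 1/4z)y_{n+1} = (1 + 3/4z)y_n
  Hence R(z) = (1 + 3/4z)/(1 − 1/4z).

Find x<0 with |R(x)|<1.
x=-0.32: |R|=0.7037
R=−1: 1+3/4x = −1+1/4x ⇒ -1/2x=2 ⇒ x=2/(-1/2)=-4.0000
Confirm numerically:
  x=-3.857: |R|=0.96360 <1
  x=-3.746: |R|=0.93442 <1
  x=-1.880: |R|=0.27891 <1
  x=-1.614: |R|=0.14998 <1
  x=-4.536: |R|=1.12559 >1
  x=-4.489: |R|=1.11521 >1
  x=-4.292: |R|=1.07043 >1
Interval (-4.0000, 0).

(-4.0000, 0).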